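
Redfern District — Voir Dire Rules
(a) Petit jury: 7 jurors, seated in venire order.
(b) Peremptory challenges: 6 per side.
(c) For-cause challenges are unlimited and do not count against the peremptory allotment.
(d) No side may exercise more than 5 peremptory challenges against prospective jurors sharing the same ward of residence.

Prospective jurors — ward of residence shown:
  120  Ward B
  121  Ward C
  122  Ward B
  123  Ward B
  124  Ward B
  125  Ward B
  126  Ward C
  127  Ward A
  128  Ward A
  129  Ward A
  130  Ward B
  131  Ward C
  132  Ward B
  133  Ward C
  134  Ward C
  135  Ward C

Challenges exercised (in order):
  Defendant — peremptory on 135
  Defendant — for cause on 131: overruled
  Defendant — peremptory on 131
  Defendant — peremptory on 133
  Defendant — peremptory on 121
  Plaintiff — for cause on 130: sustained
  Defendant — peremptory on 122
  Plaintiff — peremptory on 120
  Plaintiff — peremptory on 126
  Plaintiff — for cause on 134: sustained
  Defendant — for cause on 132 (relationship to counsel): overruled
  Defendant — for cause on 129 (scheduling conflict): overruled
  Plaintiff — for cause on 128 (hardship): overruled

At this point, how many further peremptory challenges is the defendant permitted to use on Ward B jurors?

1

Defendant peremptories so far: #135, #131, #133, #121, #122 — 5 of 6 used, 1 left overall.
Against Ward B: #122 — 1 used; per-ward cap 5 leaves 4.
Binding limit: min(1, 4) = 1.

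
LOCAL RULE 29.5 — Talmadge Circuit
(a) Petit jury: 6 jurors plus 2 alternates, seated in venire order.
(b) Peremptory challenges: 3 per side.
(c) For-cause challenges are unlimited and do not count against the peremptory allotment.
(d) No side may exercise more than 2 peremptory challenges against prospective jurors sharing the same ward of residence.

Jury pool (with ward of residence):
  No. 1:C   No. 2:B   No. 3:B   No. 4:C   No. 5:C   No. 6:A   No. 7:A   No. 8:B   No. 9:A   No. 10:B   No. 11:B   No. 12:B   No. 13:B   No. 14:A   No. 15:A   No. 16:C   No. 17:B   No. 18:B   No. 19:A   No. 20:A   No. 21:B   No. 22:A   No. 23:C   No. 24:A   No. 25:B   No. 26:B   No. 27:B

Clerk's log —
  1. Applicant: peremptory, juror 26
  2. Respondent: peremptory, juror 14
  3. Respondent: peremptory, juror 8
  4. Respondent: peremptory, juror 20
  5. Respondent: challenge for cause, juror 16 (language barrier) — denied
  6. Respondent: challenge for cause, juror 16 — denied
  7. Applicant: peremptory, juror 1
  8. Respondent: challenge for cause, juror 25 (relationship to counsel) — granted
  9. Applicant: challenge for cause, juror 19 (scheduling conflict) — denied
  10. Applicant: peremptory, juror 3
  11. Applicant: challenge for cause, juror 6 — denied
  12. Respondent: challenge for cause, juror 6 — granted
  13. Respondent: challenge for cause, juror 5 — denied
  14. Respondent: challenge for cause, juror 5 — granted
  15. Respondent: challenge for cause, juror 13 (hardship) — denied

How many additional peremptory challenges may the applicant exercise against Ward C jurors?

0

Applicant peremptories so far: #26, #1, #3 — 3 of 3 used, 0 left overall.
Against Ward C: #1 — 1 used; per-ward cap 2 leaves 1.
Binding limit: min(0, 1) = 0.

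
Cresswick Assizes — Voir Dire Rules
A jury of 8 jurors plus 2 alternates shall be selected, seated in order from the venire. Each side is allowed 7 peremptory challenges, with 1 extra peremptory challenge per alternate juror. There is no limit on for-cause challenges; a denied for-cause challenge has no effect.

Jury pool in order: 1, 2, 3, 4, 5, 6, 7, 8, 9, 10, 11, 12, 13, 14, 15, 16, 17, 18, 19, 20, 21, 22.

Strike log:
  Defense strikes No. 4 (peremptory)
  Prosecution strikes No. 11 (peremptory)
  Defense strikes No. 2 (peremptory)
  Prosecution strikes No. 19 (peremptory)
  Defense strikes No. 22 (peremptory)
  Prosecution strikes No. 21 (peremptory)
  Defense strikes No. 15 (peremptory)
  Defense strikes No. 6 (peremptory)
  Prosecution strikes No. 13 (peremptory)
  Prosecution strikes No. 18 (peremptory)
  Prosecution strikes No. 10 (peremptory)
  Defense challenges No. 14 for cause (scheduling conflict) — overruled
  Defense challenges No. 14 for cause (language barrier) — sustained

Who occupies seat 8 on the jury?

16

Removed: #2, #4, #6, #10, #11, #13, #14, #15, #18, #19, #21, #22.
Filling seats in venire order through position 8: #1, #3, #5, #7, #8, #9, #12, #16.
So seat 8 is #16.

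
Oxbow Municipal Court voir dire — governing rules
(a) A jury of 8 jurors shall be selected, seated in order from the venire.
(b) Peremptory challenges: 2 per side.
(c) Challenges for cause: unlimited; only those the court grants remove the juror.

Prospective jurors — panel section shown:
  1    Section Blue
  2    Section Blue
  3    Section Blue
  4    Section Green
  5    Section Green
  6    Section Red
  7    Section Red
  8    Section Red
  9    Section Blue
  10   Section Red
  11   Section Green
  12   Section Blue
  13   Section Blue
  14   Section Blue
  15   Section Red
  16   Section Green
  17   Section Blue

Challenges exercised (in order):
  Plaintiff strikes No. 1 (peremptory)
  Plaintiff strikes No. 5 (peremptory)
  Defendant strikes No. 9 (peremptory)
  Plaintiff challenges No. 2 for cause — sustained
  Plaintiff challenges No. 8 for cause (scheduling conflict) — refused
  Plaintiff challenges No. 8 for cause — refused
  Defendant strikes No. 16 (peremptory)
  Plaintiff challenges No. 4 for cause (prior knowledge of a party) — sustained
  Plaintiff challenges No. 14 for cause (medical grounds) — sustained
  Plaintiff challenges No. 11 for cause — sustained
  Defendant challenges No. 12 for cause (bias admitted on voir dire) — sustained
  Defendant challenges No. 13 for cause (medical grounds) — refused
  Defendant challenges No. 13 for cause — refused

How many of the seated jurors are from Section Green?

Removed: #1, #2, #4, #5, #9, #11, #12, #14, #16.
Seated jurors 1–8: #3, #6, #7, #8, #10, #13, #15, #17.
None of those are in Section Green → 0.

0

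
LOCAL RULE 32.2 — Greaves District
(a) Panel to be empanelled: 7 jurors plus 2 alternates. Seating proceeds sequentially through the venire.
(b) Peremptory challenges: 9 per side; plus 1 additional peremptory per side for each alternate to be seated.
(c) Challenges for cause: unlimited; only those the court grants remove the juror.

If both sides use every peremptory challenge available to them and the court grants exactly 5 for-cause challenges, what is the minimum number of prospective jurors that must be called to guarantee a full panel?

36

Seats to fill: 7 + 2 alternates = 9.
Peremptories: 9 + 1×2 = 11 per side × 2 sides = 22.
For-cause removals: 5.
Minimum venire: 9 + 22 + 5 = 36.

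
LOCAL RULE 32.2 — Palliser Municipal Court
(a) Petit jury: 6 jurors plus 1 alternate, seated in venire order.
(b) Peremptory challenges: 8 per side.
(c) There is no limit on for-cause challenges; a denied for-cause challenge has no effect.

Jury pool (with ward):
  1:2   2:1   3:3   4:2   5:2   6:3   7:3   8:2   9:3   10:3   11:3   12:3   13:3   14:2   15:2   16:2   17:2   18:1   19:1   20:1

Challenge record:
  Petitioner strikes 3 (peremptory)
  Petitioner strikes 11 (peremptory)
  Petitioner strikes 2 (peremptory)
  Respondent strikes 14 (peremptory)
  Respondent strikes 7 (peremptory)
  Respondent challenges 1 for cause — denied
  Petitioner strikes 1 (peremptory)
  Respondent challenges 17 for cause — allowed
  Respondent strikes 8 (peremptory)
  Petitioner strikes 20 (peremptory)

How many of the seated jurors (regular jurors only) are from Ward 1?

0

Removed: #1, #2, #3, #7, #8, #11, #14, #17, #20.
Seated jurors 1–6: #4, #5, #6, #9, #10, #12 (alternates #13 not counted).
None of those are in Ward 1 → 0.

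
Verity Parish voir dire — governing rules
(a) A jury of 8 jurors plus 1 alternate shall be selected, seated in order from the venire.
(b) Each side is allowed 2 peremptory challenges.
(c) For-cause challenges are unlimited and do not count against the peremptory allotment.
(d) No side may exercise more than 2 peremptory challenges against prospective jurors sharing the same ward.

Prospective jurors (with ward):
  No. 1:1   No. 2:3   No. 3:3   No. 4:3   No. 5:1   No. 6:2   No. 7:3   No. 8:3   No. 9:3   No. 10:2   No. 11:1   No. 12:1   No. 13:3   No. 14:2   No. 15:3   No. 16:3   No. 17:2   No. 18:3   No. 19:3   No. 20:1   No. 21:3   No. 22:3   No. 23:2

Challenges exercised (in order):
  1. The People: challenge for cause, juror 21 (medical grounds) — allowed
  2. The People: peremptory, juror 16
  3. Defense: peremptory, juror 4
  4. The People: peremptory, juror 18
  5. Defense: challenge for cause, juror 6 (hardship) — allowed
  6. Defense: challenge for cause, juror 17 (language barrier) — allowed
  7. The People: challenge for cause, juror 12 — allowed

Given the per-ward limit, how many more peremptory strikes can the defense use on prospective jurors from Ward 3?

1

Defense peremptories so far: #4 — 1 of 2 used, 1 left overall.
Against Ward 3: #4 — 1 used; per-ward cap 2 leaves 1.
Binding limit: min(1, 1) = 1.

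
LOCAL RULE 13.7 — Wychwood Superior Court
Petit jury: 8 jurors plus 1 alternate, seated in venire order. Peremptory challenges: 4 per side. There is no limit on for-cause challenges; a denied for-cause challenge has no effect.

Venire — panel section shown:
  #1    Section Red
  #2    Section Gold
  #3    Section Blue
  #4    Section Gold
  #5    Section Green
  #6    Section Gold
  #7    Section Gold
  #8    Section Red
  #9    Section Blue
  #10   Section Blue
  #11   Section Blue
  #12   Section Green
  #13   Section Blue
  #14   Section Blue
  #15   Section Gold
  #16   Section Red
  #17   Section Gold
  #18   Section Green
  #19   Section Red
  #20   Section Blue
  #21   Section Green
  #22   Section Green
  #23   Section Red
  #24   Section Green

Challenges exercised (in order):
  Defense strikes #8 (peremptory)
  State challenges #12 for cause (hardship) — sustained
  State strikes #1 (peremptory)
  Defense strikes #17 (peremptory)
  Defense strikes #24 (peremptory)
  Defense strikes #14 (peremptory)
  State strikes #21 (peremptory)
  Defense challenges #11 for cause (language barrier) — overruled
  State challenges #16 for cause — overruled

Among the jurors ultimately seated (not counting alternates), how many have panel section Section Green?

1

Removed: #1, #8, #12, #14, #17, #21, #24.
Seated jurors 1–8: #2, #3, #4, #5, #6, #7, #9, #10 (alternates #11 not counted).
Of those, in Section Green: #5 → 1.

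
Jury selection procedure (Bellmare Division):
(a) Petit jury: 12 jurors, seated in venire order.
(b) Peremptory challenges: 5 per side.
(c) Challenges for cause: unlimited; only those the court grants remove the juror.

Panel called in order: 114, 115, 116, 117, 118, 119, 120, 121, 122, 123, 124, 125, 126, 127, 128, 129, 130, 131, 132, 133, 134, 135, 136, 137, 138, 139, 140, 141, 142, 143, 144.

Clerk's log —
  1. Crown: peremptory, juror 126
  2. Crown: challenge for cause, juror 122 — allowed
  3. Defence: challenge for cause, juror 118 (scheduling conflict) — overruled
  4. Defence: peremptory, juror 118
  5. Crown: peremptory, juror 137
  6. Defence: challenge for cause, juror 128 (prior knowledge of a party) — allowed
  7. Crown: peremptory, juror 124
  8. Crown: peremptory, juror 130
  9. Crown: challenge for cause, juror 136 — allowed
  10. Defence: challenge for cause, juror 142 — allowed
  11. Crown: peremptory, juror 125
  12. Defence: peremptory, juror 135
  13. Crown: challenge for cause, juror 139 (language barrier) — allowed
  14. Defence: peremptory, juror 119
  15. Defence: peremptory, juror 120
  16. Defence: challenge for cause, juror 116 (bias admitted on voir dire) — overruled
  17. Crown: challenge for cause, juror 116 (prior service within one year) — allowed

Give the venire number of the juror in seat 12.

Removed: #116, #118, #119, #120, #122, #124, #125, #126, #128, #130, #135, #136, #137, #139, #142.
Seating in order: seats 1–12 → #114, #115, #117, #121, #123, #127, #129, #131, #132, #133, #134, #138.
So seat 12 is #138.

138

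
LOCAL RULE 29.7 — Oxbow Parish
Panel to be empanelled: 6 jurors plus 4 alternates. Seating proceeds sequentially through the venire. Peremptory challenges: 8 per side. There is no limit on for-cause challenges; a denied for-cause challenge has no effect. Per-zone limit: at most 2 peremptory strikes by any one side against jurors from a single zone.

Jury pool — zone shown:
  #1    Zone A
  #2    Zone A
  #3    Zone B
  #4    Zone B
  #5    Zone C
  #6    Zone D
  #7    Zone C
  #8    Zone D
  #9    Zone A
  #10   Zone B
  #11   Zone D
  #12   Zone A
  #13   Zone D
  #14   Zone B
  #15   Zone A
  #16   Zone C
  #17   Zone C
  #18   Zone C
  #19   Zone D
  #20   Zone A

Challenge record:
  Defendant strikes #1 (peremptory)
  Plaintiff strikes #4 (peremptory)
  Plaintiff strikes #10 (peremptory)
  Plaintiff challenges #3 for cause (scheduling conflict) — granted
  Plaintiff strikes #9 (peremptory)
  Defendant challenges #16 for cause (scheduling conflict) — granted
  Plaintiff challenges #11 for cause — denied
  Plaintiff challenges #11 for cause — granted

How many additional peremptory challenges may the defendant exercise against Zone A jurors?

1

Defendant peremptories so far: #1 — 1 of 8 used, 7 left overall.
Against Zone A: #1 — 1 used; per-zone cap 2 leaves 1.
Binding limit: min(7, 1) = 1.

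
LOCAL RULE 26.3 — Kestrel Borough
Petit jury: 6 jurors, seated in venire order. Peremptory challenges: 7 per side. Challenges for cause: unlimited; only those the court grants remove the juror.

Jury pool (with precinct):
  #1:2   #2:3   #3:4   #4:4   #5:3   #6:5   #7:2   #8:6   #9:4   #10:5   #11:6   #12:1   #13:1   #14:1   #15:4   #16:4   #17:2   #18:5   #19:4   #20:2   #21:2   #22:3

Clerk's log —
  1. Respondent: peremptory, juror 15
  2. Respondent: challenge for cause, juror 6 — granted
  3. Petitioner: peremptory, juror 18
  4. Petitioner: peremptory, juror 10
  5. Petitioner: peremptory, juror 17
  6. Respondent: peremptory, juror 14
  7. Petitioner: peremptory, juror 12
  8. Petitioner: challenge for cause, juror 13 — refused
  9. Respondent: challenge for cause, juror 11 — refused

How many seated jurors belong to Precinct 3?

Removed: #6, #10, #12, #14, #15, #17, #18.
Seated jurors 1–6: #1, #2, #3, #4, #5, #7.
Of those, in Precinct 3: #2, #5 → 2.

2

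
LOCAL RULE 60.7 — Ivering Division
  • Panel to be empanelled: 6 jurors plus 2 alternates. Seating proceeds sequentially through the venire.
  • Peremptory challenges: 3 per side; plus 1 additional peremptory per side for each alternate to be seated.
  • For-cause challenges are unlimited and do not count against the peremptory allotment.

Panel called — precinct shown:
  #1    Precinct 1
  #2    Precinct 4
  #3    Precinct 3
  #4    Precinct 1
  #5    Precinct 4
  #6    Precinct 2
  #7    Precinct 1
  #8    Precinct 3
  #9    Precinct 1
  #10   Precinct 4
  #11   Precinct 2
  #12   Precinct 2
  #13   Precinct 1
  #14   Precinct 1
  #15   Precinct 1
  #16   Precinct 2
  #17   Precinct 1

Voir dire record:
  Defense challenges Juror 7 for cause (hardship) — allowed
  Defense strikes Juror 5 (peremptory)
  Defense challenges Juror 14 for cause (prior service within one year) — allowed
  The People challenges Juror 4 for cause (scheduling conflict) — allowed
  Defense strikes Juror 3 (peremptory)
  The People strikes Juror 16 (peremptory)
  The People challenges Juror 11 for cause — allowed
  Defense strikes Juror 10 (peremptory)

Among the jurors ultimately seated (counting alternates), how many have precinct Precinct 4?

Removed: #3, #4, #5, #7, #10, #11, #14, #16.
Seated (8 incl. alternates): #1, #2, #6, #8, #9, #12, #13, #15.
Of those, in Precinct 4: #2 → 1.

1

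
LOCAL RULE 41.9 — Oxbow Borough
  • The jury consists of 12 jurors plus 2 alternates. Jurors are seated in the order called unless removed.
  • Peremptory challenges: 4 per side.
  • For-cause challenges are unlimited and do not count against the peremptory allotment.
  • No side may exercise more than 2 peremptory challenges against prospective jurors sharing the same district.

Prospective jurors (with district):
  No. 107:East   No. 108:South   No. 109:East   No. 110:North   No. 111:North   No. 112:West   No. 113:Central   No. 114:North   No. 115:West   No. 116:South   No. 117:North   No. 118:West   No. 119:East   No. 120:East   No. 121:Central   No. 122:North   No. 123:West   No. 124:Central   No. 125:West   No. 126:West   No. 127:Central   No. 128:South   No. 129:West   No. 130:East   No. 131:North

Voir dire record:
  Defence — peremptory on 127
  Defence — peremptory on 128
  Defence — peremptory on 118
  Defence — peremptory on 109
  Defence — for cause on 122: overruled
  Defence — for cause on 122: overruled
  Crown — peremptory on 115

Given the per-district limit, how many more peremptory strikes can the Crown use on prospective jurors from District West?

Crown peremptories so far: #115 — 1 of 4 used, 3 left overall.
Against District West: #115 — 1 used; per-district cap 2 leaves 1.
Binding limit: min(3, 1) = 1.

1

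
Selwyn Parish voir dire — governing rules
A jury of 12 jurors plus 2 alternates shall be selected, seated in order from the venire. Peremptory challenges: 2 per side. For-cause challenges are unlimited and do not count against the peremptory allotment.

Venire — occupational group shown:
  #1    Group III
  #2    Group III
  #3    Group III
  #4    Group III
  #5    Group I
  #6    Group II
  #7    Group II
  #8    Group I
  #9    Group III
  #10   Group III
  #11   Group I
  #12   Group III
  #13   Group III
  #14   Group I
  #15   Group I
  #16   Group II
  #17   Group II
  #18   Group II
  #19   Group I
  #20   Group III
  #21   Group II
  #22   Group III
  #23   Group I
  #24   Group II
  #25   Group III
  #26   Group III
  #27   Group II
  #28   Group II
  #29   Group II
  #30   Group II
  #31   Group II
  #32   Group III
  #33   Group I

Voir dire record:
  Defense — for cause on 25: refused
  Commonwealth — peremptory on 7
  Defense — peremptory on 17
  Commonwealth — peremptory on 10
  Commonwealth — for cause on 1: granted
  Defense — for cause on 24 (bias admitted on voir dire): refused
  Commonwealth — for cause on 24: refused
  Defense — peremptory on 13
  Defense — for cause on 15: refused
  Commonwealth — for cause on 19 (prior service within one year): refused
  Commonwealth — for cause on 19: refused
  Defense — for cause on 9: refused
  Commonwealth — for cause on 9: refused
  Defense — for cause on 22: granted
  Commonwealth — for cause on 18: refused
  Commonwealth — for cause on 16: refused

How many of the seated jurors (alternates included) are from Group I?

Removed: #1, #7, #10, #13, #17, #22.
Seated (14 incl. alternates): #2, #3, #4, #5, #6, #8, #9, #11, #12, #14, #15, #16, #18, #19.
Of those, in Group I: #5, #8, #11, #14, #15, #19 → 6.

6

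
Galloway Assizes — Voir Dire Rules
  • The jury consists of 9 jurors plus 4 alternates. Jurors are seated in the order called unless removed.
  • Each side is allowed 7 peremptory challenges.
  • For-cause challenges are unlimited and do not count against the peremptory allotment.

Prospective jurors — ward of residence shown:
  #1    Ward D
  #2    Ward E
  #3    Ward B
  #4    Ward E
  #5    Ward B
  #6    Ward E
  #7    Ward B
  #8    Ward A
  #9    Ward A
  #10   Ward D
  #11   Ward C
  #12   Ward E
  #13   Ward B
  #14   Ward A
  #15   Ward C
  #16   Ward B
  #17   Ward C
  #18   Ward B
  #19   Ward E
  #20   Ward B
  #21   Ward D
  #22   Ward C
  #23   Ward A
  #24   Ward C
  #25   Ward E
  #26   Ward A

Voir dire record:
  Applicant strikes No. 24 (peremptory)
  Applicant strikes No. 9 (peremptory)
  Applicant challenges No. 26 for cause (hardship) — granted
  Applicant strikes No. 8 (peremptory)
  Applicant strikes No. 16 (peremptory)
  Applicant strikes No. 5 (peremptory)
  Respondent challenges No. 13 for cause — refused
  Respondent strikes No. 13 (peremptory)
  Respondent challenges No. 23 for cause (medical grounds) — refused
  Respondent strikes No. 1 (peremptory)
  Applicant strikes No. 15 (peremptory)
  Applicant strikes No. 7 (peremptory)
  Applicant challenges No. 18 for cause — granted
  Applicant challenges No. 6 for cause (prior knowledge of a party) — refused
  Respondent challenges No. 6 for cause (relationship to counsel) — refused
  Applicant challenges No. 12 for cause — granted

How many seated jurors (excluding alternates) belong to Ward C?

2

Removed: #1, #5, #7, #8, #9, #12, #13, #15, #16, #18, #24, #26.
Seated jurors 1–9: #2, #3, #4, #6, #10, #11, #14, #17, #19 (alternates #20, #21, #22, #23 not counted).
Of those, in Ward C: #11, #17 → 2.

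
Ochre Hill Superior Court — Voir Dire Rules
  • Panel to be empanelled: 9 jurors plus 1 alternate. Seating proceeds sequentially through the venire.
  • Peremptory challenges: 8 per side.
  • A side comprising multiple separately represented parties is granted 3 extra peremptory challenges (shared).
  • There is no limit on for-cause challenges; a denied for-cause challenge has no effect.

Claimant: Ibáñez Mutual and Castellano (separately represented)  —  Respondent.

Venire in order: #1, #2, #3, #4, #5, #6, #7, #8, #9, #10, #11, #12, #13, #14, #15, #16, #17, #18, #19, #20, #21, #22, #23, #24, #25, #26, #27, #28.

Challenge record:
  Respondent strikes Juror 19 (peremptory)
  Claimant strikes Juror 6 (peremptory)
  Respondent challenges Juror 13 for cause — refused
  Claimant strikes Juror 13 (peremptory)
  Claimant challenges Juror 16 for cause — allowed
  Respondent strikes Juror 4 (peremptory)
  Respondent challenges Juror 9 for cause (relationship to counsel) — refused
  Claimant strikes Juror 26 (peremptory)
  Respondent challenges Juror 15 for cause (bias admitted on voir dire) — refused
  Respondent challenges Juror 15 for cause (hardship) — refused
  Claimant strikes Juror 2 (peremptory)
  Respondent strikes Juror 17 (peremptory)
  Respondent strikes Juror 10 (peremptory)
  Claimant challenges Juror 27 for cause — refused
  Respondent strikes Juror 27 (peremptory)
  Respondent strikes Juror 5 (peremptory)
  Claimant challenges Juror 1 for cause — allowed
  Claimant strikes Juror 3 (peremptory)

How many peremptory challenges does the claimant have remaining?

6

Claimant allotment: 8 base + 3 multi-party = 11.
Claimant peremptories used: #6, #13, #26, #2, #3 — 5 (for-cause on #16, #27, #1 don't count).
Remaining: 11 − 5 = 6.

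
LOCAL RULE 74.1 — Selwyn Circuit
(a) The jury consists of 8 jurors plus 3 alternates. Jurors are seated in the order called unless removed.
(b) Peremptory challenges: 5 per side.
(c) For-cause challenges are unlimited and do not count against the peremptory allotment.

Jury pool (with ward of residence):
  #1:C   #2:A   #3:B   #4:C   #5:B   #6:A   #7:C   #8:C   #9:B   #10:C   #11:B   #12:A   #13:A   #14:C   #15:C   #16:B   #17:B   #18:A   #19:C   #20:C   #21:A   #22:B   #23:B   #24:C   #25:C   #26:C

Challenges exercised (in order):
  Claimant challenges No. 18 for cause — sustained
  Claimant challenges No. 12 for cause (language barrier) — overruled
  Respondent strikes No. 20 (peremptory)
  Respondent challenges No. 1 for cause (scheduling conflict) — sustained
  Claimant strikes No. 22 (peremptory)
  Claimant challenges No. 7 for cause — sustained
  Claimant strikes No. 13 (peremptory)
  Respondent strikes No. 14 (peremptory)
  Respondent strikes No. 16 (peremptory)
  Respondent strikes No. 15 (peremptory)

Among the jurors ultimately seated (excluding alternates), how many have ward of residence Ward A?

2

Removed: #1, #7, #13, #14, #15, #16, #18, #20, #22.
Seated jurors 1–8: #2, #3, #4, #5, #6, #8, #9, #10 (alternates #11, #12, #17 not counted).
Of those, in Ward A: #2, #6 → 2.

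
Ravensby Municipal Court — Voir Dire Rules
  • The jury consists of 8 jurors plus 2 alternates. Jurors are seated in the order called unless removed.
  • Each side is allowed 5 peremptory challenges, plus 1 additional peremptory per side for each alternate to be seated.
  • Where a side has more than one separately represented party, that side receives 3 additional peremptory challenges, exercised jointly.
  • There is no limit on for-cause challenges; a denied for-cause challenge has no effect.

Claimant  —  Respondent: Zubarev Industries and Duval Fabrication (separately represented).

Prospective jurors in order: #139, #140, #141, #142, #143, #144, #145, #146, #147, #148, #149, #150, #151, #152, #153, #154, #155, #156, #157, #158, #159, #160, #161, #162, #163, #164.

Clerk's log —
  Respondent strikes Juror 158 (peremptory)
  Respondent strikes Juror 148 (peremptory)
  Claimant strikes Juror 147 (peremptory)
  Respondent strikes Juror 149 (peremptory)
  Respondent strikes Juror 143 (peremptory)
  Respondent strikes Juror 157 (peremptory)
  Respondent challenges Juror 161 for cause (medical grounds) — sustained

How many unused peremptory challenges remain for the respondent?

Respondent allotment: 5 base + 1 × 2 alternates + 3 multi-party = 10.
Respondent peremptories used: #158, #148, #149, #143, #157 — 5 (the for-cause on #161 doesn't count).
Remaining: 10 − 5 = 5.

5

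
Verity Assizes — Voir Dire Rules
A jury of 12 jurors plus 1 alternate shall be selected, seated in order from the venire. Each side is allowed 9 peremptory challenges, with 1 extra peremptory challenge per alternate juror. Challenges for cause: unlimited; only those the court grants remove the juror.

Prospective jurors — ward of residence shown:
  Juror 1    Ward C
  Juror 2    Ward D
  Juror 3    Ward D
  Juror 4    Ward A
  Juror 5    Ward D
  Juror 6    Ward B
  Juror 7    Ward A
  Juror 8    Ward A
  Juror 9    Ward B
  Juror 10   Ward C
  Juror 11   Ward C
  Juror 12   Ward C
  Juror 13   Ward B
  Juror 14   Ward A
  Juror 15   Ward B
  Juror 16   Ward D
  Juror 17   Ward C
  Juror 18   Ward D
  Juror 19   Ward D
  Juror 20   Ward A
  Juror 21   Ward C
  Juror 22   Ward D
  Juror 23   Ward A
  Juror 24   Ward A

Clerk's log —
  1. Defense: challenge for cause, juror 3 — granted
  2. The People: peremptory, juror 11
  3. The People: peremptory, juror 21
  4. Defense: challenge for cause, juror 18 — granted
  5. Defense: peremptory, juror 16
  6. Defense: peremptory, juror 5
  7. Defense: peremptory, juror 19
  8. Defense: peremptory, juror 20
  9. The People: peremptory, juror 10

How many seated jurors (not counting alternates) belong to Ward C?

3

Removed: #3, #5, #10, #11, #16, #18, #19, #20, #21.
Seated jurors 1–12: #1, #2, #4, #6, #7, #8, #9, #12, #13, #14, #15, #17 (alternates #22 not counted).
Of those, in Ward C: #1, #12, #17 → 3.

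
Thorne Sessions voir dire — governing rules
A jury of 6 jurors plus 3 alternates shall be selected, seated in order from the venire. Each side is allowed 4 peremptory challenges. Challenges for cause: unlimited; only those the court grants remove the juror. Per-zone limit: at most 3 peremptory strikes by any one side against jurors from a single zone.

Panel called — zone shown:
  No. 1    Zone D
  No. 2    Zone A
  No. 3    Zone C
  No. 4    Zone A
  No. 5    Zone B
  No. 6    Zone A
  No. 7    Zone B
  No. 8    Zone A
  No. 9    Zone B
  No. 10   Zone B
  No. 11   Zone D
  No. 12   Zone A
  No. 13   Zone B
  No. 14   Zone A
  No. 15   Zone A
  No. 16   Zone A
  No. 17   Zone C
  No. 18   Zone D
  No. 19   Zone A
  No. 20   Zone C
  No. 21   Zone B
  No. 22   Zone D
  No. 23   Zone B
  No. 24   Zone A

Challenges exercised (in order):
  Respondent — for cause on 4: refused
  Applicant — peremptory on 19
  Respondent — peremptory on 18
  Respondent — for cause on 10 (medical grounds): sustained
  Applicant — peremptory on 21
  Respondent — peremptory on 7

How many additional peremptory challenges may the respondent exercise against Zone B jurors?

Respondent peremptories so far: #18, #7 — 2 of 4 used, 2 left overall.
Against Zone B: #7 — 1 used; per-zone cap 3 leaves 2.
Binding limit: min(2, 2) = 2.

2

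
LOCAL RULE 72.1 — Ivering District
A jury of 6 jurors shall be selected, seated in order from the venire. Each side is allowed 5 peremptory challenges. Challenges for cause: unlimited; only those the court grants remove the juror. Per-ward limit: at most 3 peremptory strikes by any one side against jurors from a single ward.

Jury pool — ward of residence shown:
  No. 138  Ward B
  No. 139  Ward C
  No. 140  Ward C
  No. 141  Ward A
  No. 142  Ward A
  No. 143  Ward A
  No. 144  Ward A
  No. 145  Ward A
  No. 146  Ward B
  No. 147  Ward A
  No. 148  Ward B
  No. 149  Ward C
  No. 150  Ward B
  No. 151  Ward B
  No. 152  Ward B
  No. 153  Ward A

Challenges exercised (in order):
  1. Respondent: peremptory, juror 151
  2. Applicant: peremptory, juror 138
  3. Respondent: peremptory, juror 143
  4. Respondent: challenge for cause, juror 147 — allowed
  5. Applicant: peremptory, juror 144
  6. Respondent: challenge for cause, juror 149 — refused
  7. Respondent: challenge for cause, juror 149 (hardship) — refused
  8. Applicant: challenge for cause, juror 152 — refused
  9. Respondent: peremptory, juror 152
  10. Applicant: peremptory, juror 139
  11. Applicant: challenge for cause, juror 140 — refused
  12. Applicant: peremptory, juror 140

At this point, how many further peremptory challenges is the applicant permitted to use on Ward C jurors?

1

Applicant peremptories so far: #138, #144, #139, #140 — 4 of 5 used, 1 left overall.
Against Ward C: #139, #140 — 2 used; per-ward cap 3 leaves 1.
Binding limit: min(1, 1) = 1.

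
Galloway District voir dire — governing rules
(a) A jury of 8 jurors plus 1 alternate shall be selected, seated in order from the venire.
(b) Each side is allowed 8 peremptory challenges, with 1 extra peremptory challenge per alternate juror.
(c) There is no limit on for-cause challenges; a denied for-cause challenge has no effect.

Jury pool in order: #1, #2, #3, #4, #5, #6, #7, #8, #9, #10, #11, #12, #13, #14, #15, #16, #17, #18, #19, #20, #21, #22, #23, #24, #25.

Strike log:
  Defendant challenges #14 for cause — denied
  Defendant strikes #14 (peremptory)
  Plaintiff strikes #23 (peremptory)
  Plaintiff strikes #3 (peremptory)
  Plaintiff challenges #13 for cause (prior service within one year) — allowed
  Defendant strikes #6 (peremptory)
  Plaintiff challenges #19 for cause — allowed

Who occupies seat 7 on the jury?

9

Removed: #3, #6, #13, #14, #19, #23.
Seating in order: seats 1–8 → #1, #2, #4, #5, #7, #8, #9, #10; alternates → #11.
So seat 7 is #9.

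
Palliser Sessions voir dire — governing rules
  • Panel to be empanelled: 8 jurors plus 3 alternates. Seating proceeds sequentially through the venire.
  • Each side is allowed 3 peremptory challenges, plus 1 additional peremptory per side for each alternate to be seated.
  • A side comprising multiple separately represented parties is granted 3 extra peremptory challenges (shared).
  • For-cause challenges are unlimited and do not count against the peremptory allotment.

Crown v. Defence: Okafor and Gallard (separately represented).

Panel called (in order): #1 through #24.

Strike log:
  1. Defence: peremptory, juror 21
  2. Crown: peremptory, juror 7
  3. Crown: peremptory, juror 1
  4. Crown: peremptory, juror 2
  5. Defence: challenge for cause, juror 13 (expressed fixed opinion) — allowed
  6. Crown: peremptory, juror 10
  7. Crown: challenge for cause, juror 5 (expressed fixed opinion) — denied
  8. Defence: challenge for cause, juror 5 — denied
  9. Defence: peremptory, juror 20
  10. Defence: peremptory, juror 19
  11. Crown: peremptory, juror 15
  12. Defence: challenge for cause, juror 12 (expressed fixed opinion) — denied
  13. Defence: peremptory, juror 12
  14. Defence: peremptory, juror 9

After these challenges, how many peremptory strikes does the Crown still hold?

Crown allotment: 3 base + 1 × 3 alternates = 6.
Crown peremptories used: #7, #1, #2, #10, #15 — 5 (the for-cause on #5 doesn't count).
Remaining: 6 − 5 = 1.

1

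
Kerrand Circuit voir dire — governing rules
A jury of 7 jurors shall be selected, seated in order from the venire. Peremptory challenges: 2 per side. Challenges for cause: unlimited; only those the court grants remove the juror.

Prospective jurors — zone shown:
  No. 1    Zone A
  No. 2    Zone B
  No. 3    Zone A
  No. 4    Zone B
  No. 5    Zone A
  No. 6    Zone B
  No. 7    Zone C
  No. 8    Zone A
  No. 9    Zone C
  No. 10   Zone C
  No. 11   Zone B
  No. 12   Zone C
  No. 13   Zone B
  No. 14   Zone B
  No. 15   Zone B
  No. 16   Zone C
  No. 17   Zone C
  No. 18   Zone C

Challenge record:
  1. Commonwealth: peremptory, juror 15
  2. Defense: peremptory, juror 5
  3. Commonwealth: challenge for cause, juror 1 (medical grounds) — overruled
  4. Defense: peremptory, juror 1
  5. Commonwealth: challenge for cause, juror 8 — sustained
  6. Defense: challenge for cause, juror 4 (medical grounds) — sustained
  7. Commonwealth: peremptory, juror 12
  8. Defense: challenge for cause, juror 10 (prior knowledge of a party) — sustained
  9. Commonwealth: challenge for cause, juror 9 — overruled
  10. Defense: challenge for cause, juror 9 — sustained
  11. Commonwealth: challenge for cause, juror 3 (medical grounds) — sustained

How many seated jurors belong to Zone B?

5

Removed: #1, #3, #4, #5, #8, #9, #10, #12, #15.
Seated jurors 1–7: #2, #6, #7, #11, #13, #14, #16.
Of those, in Zone B: #2, #6, #11, #13, #14 → 5.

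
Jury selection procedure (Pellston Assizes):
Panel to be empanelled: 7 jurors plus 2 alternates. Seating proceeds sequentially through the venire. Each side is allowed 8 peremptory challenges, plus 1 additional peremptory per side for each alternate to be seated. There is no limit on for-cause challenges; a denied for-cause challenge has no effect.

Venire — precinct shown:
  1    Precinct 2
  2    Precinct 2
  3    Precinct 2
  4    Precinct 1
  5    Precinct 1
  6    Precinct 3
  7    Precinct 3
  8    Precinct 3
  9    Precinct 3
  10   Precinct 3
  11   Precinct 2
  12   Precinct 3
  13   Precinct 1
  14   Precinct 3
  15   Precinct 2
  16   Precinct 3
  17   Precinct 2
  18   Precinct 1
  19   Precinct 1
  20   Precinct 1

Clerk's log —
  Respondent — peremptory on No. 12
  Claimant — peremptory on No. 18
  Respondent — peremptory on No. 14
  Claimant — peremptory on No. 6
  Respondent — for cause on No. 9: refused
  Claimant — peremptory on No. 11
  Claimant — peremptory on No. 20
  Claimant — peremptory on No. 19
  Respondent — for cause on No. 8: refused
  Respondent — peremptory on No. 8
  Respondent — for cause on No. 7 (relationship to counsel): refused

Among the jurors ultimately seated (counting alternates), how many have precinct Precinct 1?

Removed: #6, #8, #11, #12, #14, #18, #19, #20.
Seated (9 incl. alternates): #1, #2, #3, #4, #5, #7, #9, #10, #13.
Of those, in Precinct 1: #4, #5, #13 → 3.

3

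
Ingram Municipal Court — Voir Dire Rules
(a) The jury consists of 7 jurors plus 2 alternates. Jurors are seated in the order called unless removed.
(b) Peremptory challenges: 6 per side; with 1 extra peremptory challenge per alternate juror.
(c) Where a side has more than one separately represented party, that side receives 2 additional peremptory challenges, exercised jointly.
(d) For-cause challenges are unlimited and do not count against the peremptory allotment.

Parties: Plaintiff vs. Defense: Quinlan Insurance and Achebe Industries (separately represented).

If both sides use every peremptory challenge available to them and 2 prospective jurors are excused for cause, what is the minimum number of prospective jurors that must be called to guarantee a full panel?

29

Seats to fill: 7 + 2 alternates = 9.
Peremptories — Plaintiff: 6 + 1×2 = 8; Defense: 6 + 1×2 + 2 = 10; total 18.
For-cause removals: 2.
Minimum venire: 9 + 18 + 2 = 29.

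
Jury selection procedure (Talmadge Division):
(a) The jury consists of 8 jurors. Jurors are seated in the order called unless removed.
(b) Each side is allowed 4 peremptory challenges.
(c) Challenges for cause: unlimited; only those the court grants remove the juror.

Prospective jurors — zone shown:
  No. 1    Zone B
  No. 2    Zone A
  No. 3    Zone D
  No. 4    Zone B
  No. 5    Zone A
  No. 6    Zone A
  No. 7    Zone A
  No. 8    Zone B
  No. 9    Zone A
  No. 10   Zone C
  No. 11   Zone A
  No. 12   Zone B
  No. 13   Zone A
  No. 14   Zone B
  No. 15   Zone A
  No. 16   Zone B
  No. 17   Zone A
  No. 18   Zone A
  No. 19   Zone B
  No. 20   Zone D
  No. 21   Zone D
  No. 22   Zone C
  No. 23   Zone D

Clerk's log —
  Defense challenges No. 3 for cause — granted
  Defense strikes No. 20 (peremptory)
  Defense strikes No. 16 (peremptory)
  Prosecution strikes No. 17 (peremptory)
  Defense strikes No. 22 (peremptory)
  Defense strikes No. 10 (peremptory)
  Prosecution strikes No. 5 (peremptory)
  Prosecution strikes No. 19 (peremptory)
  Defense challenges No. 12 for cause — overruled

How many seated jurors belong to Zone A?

Removed: #3, #5, #10, #16, #17, #19, #20, #22.
Seated jurors 1–8: #1, #2, #4, #6, #7, #8, #9, #11.
Of those, in Zone A: #2, #6, #7, #9, #11 → 5.

5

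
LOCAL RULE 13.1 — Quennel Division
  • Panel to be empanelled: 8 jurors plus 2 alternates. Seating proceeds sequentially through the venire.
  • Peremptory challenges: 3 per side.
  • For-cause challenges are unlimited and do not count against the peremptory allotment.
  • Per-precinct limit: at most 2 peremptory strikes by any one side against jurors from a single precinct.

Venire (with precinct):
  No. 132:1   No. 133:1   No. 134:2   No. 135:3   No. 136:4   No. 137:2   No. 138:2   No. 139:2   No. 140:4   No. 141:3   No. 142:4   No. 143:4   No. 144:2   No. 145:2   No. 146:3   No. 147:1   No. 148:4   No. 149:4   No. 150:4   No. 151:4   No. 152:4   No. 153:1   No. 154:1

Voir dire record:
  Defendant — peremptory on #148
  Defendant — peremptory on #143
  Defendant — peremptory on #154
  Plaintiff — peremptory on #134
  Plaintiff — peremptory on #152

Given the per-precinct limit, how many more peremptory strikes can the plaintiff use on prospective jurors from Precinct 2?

1

Plaintiff peremptories so far: #134, #152 — 2 of 3 used, 1 left overall.
Against Precinct 2: #134 — 1 used; per-precinct cap 2 leaves 1.
Binding limit: min(1, 1) = 1.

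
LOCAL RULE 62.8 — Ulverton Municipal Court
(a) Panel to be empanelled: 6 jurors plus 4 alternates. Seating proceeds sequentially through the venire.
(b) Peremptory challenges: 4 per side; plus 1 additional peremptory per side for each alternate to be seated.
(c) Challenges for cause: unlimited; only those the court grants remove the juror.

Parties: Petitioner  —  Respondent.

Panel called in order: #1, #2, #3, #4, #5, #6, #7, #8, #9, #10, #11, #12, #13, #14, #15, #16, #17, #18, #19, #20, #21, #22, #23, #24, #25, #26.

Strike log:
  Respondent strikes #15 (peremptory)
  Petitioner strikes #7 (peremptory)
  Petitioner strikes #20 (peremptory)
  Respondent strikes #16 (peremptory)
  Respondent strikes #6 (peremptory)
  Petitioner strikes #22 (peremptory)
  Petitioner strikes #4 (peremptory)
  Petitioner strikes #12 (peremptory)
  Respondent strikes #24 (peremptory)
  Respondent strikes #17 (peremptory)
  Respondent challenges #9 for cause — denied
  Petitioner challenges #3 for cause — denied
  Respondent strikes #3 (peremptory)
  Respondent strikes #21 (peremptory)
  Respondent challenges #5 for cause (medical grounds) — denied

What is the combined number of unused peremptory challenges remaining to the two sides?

4

Petitioner allotment: 4 base + 1 × 4 alternates = 8. Respondent allotment: 4 base + 1 × 4 alternates = 8.
Petitioner peremptories used: #7, #20, #22, #4, #12 — 5 (the for-cause on #3 doesn't count).
Respondent peremptories used: #15, #16, #6, #24, #17, #3, #21 — 7 (for-cause on #9, #5 don't count).
Remaining: (8 − 5) + (8 − 7) = 4.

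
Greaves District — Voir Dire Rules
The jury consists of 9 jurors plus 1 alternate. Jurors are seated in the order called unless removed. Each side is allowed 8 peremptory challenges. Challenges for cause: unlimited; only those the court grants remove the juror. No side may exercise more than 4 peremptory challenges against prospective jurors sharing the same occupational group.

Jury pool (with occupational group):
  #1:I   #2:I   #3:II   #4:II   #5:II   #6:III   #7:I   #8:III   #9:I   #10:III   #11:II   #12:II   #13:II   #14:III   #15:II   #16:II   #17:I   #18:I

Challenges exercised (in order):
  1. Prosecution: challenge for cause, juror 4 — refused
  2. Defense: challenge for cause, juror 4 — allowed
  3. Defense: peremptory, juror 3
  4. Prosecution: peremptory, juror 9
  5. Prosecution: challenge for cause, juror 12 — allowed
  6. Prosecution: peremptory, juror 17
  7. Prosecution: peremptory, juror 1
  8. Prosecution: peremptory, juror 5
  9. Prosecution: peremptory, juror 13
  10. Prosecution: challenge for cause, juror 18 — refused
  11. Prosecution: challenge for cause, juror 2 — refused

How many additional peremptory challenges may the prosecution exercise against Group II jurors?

2

Prosecution peremptories so far: #9, #17, #1, #5, #13 — 5 of 8 used, 3 left overall.
Against Group II: #5, #13 — 2 used; per-group cap 4 leaves 2.
Binding limit: min(3, 2) = 2.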